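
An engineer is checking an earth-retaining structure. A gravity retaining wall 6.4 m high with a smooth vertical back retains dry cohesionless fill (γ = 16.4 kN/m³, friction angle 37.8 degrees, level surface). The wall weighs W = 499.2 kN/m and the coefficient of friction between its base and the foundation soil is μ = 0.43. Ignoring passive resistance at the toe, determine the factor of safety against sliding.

K_a = tan²(45° − 37.8°/2) = 0.2400.
P_a = ½K_aγH² = 0.5×0.2400×16.4×6.4² = 80.61 kN/m, acting at H/3 = 2.133 m above the base.
FS_sliding = μW / P_a = 0.43×499.2 / 80.61 = 2.663.

2.66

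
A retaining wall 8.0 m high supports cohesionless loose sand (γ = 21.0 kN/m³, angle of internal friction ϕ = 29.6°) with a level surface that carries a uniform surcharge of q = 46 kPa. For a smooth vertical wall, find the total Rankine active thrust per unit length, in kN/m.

352 kN/m

K_a = tan²(45° − φ/2) = 0.3387.
Soil triangle: ½ K_a γ H² = 0.5×0.3387×21.0×8.0² = 227.6 kN/m.
Surcharge rectangle: K_a q H = 0.3387×46×8.0 = 124.7 kN/m.
Total = 227.6 + 124.7 = 352.3 kN/m.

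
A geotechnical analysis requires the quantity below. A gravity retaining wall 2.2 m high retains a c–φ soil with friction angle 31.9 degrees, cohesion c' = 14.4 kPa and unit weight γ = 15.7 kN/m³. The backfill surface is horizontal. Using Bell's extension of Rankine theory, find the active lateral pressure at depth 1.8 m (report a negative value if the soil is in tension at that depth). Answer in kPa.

-7.28 kPa

K_a = (1 − sin φ)/(1 + sin φ) = 0.3085.
σ_a = K_a γ z − 2c√K_a = 0.3085×15.7×1.8 − 2×14.4×0.5555 = -7.278 kPa.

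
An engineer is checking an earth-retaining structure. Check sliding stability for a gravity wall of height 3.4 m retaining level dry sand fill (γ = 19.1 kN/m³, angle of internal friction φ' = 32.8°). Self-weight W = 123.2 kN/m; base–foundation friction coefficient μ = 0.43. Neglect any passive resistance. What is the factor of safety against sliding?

K_a = tan²(45° − 32.8°/2) = 0.2973.
P_a = ½K_aγH² = 0.5×0.2973×19.1×3.4² = 32.82 kN/m, acting at H/3 = 1.133 m above the base.
FS_sliding = μW / P_a = 0.43×123.2 / 32.82 = 1.614.

1.61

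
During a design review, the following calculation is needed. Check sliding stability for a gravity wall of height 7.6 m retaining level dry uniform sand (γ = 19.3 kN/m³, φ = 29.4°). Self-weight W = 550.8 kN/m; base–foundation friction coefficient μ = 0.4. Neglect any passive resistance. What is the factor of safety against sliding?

1.16

K_a = tan²(45° − 29.4°/2) = 0.3415.
P_a = ½K_aγH² = 0.5×0.3415×19.3×7.6² = 190.3 kN/m, acting at H/3 = 2.533 m above the base.
FS_sliding = μW / P_a = 0.4×550.8 / 190.3 = 1.158.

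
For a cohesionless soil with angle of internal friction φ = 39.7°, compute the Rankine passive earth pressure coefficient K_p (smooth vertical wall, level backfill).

K_p = (1 + sin φ)/(1 − sin φ) = tan²(45° + 39.7°/2) = 4.537.

4.54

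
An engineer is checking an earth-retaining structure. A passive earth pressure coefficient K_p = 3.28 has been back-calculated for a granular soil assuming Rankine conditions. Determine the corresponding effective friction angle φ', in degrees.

K_p = (1+sin φ)/(1−sin φ) ⇒ sin φ = (K_p − 1)/(K_p + 1) = 0.5327.
φ = arcsin(0.5327) = 32.19°.

32.2°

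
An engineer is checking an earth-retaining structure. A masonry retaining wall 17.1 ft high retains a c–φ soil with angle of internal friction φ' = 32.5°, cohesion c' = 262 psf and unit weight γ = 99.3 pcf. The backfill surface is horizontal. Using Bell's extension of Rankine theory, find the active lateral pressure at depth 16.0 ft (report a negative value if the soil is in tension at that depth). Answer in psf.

K_a = (1 − sin φ)/(1 + sin φ) = 0.3010.
σ_a = K_a γ z − 2c√K_a = 0.3010×99.3×16.0 − 2×262×0.5486 = 190.7 psf.

191 psf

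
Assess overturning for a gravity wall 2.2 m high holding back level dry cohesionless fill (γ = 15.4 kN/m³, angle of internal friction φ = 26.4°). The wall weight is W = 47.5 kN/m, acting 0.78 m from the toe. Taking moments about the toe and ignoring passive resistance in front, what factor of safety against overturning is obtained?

K_a = tan²(45° − 26.4°/2) = 0.3844.
P_a = ½K_aγH² = 0.5×0.3844×15.4×2.2² = 14.33 kN/m, acting at H/3 = 0.7333 m above the base.
Overturning moment M_o = P_a × H/3 = 14.33 × 0.7333 = 10.51.
Resisting moment M_r = W × 0.78 = 47.5 × 0.78 = 37.05.
FS_overturning = M_r/M_o = 37.05/10.51 = 3.526.

3.53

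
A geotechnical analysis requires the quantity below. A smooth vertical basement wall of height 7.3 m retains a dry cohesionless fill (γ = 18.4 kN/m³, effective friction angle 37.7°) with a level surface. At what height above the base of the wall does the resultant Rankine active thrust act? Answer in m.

2.43 m

K_a = 0.2411.
The pressure distribution is triangular, so the resultant acts at H/3 above the base = 7.3/3 = 2.433 m.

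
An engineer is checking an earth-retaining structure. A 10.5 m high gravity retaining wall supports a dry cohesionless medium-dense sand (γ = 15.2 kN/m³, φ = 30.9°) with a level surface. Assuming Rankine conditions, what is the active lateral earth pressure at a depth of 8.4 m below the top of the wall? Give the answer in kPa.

K_a = (1 − sin φ)/(1 + sin φ) = 0.3214.
σ_h = K_a γ z = 0.3214 × 15.2 × 8.4 = 41.04 kPa.

41.0 kPa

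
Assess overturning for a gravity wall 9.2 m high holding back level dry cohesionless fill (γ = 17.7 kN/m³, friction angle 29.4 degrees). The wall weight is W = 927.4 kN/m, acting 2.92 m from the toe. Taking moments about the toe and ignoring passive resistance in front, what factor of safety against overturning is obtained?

3.45

K_a = tan²(45° − 29.4°/2) = 0.3415.
P_a = ½K_aγH² = 0.5×0.3415×17.7×9.2² = 255.8 kN/m, acting at H/3 = 3.067 m above the base.
Overturning moment M_o = P_a × H/3 = 255.8 × 3.067 = 784.4.
Resisting moment M_r = W × 2.92 = 927.4 × 2.92 = 2708.
FS_overturning = M_r/M_o = 2708/784.4 = 3.452.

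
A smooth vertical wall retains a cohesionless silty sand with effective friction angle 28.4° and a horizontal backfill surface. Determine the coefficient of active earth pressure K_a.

0.355

K_a = tan²(45° − φ/2) = tan²(30.80°) = 0.3554.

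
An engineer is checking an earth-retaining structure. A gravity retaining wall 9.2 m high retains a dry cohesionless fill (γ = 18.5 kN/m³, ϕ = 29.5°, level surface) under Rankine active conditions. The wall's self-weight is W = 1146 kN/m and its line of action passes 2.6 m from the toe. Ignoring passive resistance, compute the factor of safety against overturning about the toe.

K_a = tan²(45° − 29.5°/2) = 0.3401.
P_a = ½K_aγH² = 0.5×0.3401×18.5×9.2² = 266.3 kN/m, acting at H/3 = 3.067 m above the base.
Overturning moment M_o = P_a × H/3 = 266.3 × 3.067 = 816.6.
Resisting moment M_r = W × 2.6 = 1146 × 2.6 = 2980.
FS_overturning = M_r/M_o = 2980/816.6 = 3.649.

3.65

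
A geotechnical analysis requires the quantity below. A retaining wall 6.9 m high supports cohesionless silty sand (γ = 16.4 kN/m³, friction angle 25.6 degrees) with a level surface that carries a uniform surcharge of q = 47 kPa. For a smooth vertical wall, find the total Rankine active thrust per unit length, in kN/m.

283 kN/m

K_a = tan²(45° − φ/2) = 0.3966.
Soil triangle: ½ K_a γ H² = 0.5×0.3966×16.4×6.9² = 154.8 kN/m.
Surcharge rectangle: K_a q H = 0.3966×47×6.9 = 128.6 kN/m.
Total = 154.8 + 128.6 = 283.4 kN/m.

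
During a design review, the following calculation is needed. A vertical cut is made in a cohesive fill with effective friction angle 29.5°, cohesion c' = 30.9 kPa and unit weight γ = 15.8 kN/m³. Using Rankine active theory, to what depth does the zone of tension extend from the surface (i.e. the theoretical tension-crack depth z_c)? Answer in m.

6.71 m

K_a = tan²(45° − 29.5°/2) = 0.3401; √K_a = 0.5832.
The active pressure is zero where K_a γ z = 2c√K_a, so z_c = 2c/(γ√K_a) = 2×30.9/(15.8×0.5832) = 6.707 m.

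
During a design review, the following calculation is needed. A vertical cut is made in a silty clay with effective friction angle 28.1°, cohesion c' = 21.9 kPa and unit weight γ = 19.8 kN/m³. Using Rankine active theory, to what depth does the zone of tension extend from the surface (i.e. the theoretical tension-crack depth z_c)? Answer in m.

3.69 m

K_a = tan²(45° − 28.1°/2) = 0.3596; √K_a = 0.5997.
The active pressure is zero where K_a γ z = 2c√K_a, so z_c = 2c/(γ√K_a) = 2×21.9/(19.8×0.5997) = 3.689 m.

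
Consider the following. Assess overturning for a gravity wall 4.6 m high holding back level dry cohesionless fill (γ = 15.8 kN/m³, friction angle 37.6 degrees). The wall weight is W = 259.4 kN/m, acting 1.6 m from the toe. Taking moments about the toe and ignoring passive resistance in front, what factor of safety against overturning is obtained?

K_a = tan²(45° − 37.6°/2) = 0.2421.
P_a = ½K_aγH² = 0.5×0.2421×15.8×4.6² = 40.47 kN/m, acting at H/3 = 1.533 m above the base.
Overturning moment M_o = P_a × H/3 = 40.47 × 1.533 = 62.06.
Resisting moment M_r = W × 1.6 = 259.4 × 1.6 = 415.0.
FS_overturning = M_r/M_o = 415.0/62.06 = 6.688.

6.69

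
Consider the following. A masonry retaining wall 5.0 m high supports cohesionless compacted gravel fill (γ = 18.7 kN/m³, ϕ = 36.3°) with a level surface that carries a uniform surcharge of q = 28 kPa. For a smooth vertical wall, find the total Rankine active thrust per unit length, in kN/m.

K_a = tan²(45° − φ/2) = 0.2563.
Soil triangle: ½ K_a γ H² = 0.5×0.2563×18.7×5.0² = 59.90 kN/m.
Surcharge rectangle: K_a q H = 0.2563×28×5.0 = 35.88 kN/m.
Total = 59.90 + 35.88 = 95.78 kN/m.

95.8 kN/m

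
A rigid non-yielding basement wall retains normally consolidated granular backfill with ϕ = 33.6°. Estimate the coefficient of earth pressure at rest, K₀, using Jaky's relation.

0.447

K₀ = 1 − sin φ' = 1 − sin 33.6° = 0.4466.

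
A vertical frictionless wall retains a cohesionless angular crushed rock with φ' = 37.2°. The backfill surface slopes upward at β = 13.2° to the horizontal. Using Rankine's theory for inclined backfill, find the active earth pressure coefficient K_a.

0.263

K_a = cos β · (cos β − √(cos²β − cos²φ)) / (cos β + √(cos²β − cos²φ)).
cos β = 0.9736, cos φ = 0.7965, √(cos²β − cos²φ) = 0.5598.
K_a = 0.9736 × (0.9736 − 0.5598)/(0.9736 + 0.5598) = 0.2627.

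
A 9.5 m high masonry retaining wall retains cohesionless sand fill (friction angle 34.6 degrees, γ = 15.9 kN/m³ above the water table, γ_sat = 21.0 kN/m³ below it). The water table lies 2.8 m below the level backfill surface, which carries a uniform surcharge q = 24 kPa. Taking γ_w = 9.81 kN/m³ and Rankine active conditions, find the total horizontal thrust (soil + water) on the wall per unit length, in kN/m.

K_a = tan²(45° − φ/2) = 0.2756.
γ' = 21.0 − 9.81 = 11.19 kN/m³. h₂ = H − d_w = 6.7 m.
σ'_h: at surface K_a·q = 6.615; at WT K_a(q+γd_w) = 18.89; at base K_a(q+γd_w+γ'h₂) = 39.55 kPa.
P₁ = ½(6.615+18.89)×2.8 = 35.70; P₂ = ½(18.89+39.55)×6.7 = 195.8; P_w = ½γ_w h₂² = 220.2.
Total = 35.70+195.8+220.2 = 451.7 kN/m.

452 kN/m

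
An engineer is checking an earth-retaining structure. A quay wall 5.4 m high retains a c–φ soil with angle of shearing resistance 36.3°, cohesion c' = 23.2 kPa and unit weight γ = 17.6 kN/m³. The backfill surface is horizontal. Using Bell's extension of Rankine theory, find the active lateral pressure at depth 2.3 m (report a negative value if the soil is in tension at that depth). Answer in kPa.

K_a = (1 − sin φ)/(1 + sin φ) = 0.2563.
σ_a = K_a γ z − 2c√K_a = 0.2563×17.6×2.3 − 2×23.2×0.5062 = -13.12 kPa.

-13.1 kPa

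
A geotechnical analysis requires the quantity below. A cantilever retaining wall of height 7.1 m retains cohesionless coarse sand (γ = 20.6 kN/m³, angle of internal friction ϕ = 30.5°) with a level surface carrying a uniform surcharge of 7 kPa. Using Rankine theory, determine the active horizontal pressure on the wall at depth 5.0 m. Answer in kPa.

35.9 kPa

K_a = (1 − sin φ)/(1 + sin φ) = 0.3267.
σ_v = γz + q = 20.6 × 5.0 + 7 = 110.0 kPa.
σ_h = K_a σ_v = 0.3267 × 110.0 = 35.93 kPa.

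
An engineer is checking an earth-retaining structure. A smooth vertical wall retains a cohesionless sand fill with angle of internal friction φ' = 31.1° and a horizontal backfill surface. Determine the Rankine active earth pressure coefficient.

K_a = tan²(45° − φ/2) = tan²(29.45°) = 0.3188.

0.319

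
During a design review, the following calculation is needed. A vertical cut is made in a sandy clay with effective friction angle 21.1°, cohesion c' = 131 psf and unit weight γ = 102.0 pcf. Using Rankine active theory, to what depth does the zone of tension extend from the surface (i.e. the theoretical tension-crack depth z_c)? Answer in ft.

3.74 ft

K_a = tan²(45° − 21.1°/2) = 0.4706; √K_a = 0.6860.
The active pressure is zero where K_a γ z = 2c√K_a, so z_c = 2c/(γ√K_a) = 2×131/(102.0×0.6860) = 3.744 ft.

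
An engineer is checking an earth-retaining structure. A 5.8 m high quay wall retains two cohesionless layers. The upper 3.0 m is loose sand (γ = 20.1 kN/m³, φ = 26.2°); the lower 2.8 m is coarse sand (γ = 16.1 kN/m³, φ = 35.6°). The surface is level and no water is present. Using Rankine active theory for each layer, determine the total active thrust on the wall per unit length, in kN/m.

96.3 kN/m

K_a1 = tan²(45°−26.2°/2) = 0.3874; K_a2 = tan²(45°−35.6°/2) = 0.2641.
Layer 1: σ at base = K_a1 γ₁ h₁ = 23.36 kPa; P₁ = ½×23.36×3.0 = 35.04.
Layer 2: σ_v at top = γ₁h₁ = 60.30; σ_h top = K_a2×60.30 = 15.93; σ_h base = K_a2×(60.30+16.1×2.8) = 27.83.
P₂ = ½(15.93+27.83)×2.8 = 61.26. Total P_a = 35.04+61.26 = 96.31 kN/m.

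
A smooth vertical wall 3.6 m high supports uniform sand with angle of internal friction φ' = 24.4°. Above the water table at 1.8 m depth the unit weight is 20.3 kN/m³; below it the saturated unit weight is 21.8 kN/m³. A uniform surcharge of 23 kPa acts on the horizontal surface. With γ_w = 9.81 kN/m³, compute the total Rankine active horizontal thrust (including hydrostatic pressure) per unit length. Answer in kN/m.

K_a = tan²(45° − φ/2) = 0.4153.
γ' = 21.8 − 9.81 = 11.99 kN/m³. h₂ = H − d_w = 1.8 m.
σ'_h: at surface K_a·q = 9.552; at WT K_a(q+γd_w) = 24.73; at base K_a(q+γd_w+γ'h₂) = 33.69 kPa.
P₁ = ½(9.552+24.73)×1.8 = 30.85; P₂ = ½(24.73+33.69)×1.8 = 52.58; P_w = ½γ_w h₂² = 15.89.
Total = 30.85+52.58+15.89 = 99.32 kN/m.

99.3 kN/m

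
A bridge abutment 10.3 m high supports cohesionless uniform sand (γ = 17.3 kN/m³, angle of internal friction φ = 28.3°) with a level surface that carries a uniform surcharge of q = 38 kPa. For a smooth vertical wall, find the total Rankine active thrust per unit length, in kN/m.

K_a = tan²(45° − φ/2) = 0.3568.
Soil triangle: ½ K_a γ H² = 0.5×0.3568×17.3×10.3² = 327.4 kN/m.
Surcharge rectangle: K_a q H = 0.3568×38×10.3 = 139.6 kN/m.
Total = 327.4 + 139.6 = 467.0 kN/m.

467 kN/m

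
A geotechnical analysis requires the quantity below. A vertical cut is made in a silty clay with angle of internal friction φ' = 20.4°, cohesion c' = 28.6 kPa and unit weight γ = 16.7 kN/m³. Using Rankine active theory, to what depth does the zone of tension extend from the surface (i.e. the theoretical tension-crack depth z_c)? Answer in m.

4.93 m

K_a = tan²(45° − 20.4°/2) = 0.4831; √K_a = 0.6950.
The active pressure is zero where K_a γ z = 2c√K_a, so z_c = 2c/(γ√K_a) = 2×28.6/(16.7×0.6950) = 4.928 m.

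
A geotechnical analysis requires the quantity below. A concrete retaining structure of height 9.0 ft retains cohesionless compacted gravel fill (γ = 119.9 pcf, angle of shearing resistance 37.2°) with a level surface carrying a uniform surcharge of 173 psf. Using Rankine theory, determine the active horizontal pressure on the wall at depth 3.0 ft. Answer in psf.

131 psf

K_a = (1 − sin φ)/(1 + sin φ) = 0.2464.
σ_v = γz + q = 119.9 × 3.0 + 173 = 532.7 psf.
σ_h = K_a σ_v = 0.2464 × 532.7 = 131.3 psf.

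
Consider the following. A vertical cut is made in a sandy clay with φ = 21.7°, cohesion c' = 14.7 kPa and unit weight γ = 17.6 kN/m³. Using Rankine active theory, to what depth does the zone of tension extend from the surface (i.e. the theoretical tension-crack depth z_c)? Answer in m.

K_a = tan²(45° − 21.7°/2) = 0.4601; √K_a = 0.6783.
The active pressure is zero where K_a γ z = 2c√K_a, so z_c = 2c/(γ√K_a) = 2×14.7/(17.6×0.6783) = 2.463 m.

2.46 m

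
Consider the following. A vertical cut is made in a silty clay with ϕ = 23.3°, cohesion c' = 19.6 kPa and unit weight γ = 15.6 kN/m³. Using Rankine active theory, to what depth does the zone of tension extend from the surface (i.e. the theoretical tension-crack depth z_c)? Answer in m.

K_a = tan²(45° − 23.3°/2) = 0.4331; √K_a = 0.6581.
The active pressure is zero where K_a γ z = 2c√K_a, so z_c = 2c/(γ√K_a) = 2×19.6/(15.6×0.6581) = 3.818 m.

3.82 m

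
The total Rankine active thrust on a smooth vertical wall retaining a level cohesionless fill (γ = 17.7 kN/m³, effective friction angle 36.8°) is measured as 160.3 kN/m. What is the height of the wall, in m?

K_a = 0.2508. P_a = ½ K_a γ H² ⇒ H = √(2P_a/(K_a γ)).
H = √(2×160.3/(0.2508×17.7)) = 8.499 m.

8.50 m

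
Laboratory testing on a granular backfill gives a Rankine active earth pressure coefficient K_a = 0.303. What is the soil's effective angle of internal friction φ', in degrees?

K_a = tan²(45° − φ/2) ⇒ 45° − φ/2 = arctan(√0.303) = 28.83°.
φ = 2(45° − 28.83°) = 32.34°.

32.3°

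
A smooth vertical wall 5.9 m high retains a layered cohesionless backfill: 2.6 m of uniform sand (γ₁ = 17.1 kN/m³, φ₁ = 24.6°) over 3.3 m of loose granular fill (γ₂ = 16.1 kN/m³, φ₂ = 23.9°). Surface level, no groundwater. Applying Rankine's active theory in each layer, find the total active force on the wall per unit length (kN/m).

K_a1 = tan²(45°−24.6°/2) = 0.4121; K_a2 = tan²(45°−23.9°/2) = 0.4233.
Layer 1: σ at base = K_a1 γ₁ h₁ = 18.32 kPa; P₁ = ½×18.32×2.6 = 23.82.
Layer 2: σ_v at top = γ₁h₁ = 44.46; σ_h top = K_a2×44.46 = 18.82; σ_h base = K_a2×(44.46+16.1×3.3) = 41.31.
P₂ = ½(18.82+41.31)×3.3 = 99.22. Total P_a = 23.82+99.22 = 123.0 kN/m.

123 kN/m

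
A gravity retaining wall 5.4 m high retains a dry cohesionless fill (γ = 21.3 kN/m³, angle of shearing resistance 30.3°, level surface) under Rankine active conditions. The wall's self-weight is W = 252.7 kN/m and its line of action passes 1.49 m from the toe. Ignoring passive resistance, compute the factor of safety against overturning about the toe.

K_a = tan²(45° − 30.3°/2) = 0.3293.
P_a = ½K_aγH² = 0.5×0.3293×21.3×5.4² = 102.3 kN/m, acting at H/3 = 1.800 m above the base.
Overturning moment M_o = P_a × H/3 = 102.3 × 1.800 = 184.1.
Resisting moment M_r = W × 1.49 = 252.7 × 1.49 = 376.5.
FS_overturning = M_r/M_o = 376.5/184.1 = 2.045.

2.05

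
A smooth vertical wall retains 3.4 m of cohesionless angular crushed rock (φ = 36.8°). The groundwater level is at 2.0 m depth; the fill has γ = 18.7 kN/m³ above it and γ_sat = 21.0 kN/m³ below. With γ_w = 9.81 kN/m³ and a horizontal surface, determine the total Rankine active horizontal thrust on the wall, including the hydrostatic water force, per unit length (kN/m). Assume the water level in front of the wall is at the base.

34.9 kN/m

K_a = tan²(45° − φ/2) = 0.2508.
γ' = 21.0 − 9.81 = 11.19 kN/m³. Depth below WT = 1.4 m.
σ'_h at WT = K_a γ d_w = 9.379 kPa; at base = 9.379 + K_a γ' × 1.4 = 13.31 kPa.
P₁ (0–2.0 m) = ½×9.379×2.0 = 9.379. P₂ (2.0–3.4 m) = ½(9.379+13.31)×1.4 = 15.88.
P_w = ½ γ_w h₂² = 0.5×9.81×1.4² = 9.614. Total = 9.379+15.88+9.614 = 34.87 kN/m.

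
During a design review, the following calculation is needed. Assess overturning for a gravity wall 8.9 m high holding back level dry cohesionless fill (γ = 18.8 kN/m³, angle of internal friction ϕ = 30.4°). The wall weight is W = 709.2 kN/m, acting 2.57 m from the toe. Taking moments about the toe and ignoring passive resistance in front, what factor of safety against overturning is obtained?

K_a = tan²(45° − 30.4°/2) = 0.3280.
P_a = ½K_aγH² = 0.5×0.3280×18.8×8.9² = 244.2 kN/m, acting at H/3 = 2.967 m above the base.
Overturning moment M_o = P_a × H/3 = 244.2 × 2.967 = 724.5.
Resisting moment M_r = W × 2.57 = 709.2 × 2.57 = 1823.
FS_overturning = M_r/M_o = 1823/724.5 = 2.516.

2.52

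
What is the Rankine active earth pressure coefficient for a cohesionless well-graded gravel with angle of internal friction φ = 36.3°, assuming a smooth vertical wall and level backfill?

K_a = tan²(45° − φ/2) = tan²(26.85°) = 0.2563.

0.256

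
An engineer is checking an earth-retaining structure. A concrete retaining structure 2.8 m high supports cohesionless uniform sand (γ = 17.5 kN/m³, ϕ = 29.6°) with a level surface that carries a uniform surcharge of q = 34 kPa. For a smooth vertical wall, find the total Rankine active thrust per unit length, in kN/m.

55.5 kN/m

K_a = tan²(45° − φ/2) = 0.3387.
Soil triangle: ½ K_a γ H² = 0.5×0.3387×17.5×2.8² = 23.24 kN/m.
Surcharge rectangle: K_a q H = 0.3387×34×2.8 = 32.25 kN/m.
Total = 23.24 + 32.25 = 55.49 kN/m.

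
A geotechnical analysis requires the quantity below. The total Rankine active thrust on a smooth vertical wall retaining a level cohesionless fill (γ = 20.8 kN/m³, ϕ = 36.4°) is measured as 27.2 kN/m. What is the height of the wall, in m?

3.20 m

K_a = 0.2552. P_a = ½ K_a γ H² ⇒ H = √(2P_a/(K_a γ)).
H = √(2×27.2/(0.2552×20.8)) = 3.202 m.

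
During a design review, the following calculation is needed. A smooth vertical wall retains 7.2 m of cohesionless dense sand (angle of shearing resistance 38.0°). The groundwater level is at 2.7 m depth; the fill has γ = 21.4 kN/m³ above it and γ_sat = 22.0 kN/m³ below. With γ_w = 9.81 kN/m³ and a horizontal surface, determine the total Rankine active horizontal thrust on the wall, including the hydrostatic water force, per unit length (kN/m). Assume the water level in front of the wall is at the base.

K_a = tan²(45° − φ/2) = 0.2379.
γ' = 22.0 − 9.81 = 12.19 kN/m³. Depth below WT = 4.5 m.
σ'_h at WT = K_a γ d_w = 13.74 kPa; at base = 13.74 + K_a γ' × 4.5 = 26.79 kPa.
P₁ (0–2.7 m) = ½×13.74×2.7 = 18.56. P₂ (2.7–7.2 m) = ½(13.74+26.79)×4.5 = 91.21.
P_w = ½ γ_w h₂² = 0.5×9.81×4.5² = 99.33. Total = 18.56+91.21+99.33 = 209.1 kN/m.

209 kN/m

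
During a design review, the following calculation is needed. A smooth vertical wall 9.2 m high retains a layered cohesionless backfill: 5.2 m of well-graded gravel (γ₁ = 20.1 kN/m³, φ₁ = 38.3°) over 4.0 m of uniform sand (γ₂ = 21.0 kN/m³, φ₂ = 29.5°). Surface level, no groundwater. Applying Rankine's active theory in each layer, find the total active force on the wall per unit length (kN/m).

263 kN/m

K_a1 = tan²(45°−38.3°/2) = 0.2347; K_a2 = tan²(45°−29.5°/2) = 0.3401.
Layer 1: σ at base = K_a1 γ₁ h₁ = 24.53 kPa; P₁ = ½×24.53×5.2 = 63.79.
Layer 2: σ_v at top = γ₁h₁ = 104.5; σ_h top = K_a2×104.5 = 35.55; σ_h base = K_a2×(104.5+21.0×4.0) = 64.12.
P₂ = ½(35.55+64.12)×4.0 = 199.3. Total P_a = 63.79+199.3 = 263.1 kN/m.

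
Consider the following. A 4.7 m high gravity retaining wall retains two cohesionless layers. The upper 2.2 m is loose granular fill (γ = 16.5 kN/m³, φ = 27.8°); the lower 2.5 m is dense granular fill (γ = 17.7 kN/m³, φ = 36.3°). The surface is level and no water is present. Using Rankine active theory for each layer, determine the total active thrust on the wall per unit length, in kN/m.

52.0 kN/m

K_a1 = tan²(45°−27.8°/2) = 0.3639; K_a2 = tan²(45°−36.3°/2) = 0.2563.
Layer 1: σ at base = K_a1 γ₁ h₁ = 13.21 kPa; P₁ = ½×13.21×2.2 = 14.53.
Layer 2: σ_v at top = γ₁h₁ = 36.30; σ_h top = K_a2×36.30 = 9.303; σ_h base = K_a2×(36.30+17.7×2.5) = 20.64.
P₂ = ½(9.303+20.64)×2.5 = 37.43. Total P_a = 14.53+37.43 = 51.96 kN/m.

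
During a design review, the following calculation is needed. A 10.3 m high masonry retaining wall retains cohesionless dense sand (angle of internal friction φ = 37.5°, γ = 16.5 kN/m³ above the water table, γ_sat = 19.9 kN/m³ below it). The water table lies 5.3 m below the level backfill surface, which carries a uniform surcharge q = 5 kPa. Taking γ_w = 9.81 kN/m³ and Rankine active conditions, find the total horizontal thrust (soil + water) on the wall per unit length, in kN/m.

K_a = tan²(45° − φ/2) = 0.2432.
γ' = 19.9 − 9.81 = 10.09 kN/m³. h₂ = H − d_w = 5.0 m.
σ'_h: at surface K_a·q = 1.216; at WT K_a(q+γd_w) = 22.48; at base K_a(q+γd_w+γ'h₂) = 34.75 kPa.
P₁ = ½(1.216+22.48)×5.3 = 62.80; P₂ = ½(22.48+34.75)×5.0 = 143.1; P_w = ½γ_w h₂² = 122.6.
Total = 62.80+143.1+122.6 = 328.5 kN/m.

329 kN/m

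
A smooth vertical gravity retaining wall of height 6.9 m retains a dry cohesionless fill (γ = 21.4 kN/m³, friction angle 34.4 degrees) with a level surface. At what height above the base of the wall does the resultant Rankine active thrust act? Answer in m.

2.30 m

K_a = 0.2780.
The pressure distribution is triangular, so the resultant acts at H/3 above the base = 6.9/3 = 2.300 m.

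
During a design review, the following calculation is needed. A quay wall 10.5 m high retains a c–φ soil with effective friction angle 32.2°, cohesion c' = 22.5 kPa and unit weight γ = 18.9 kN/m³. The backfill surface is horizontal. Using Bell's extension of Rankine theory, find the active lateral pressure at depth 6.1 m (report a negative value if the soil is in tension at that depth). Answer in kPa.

K_a = (1 − sin φ)/(1 + sin φ) = 0.3047.
σ_a = K_a γ z − 2c√K_a = 0.3047×18.9×6.1 − 2×22.5×0.5520 = 10.29 kPa.

10.3 kPa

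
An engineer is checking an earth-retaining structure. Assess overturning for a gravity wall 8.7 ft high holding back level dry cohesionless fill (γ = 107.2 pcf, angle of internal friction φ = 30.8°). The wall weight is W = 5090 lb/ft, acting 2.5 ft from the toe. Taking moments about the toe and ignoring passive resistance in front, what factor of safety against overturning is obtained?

K_a = tan²(45° − 30.8°/2) = 0.3227.
P_a = ½K_aγH² = 0.5×0.3227×107.2×8.7² = 1309 lb/ft, acting at H/3 = 2.900 ft above the base.
Overturning moment M_o = P_a × H/3 = 1309 × 2.900 = 3797.
Resisting moment M_r = W × 2.5 = 5090 × 2.5 = 12720.
FS_overturning = M_r/M_o = 12720/3797 = 3.351.

3.35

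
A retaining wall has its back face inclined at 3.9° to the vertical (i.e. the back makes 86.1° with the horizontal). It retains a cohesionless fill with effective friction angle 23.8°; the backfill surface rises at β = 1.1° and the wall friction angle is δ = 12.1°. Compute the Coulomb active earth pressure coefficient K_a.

K_a = sin²(α+φ) / [sin²α · sin(α−δ) · (1 + √{sin(φ+δ)sin(φ−β) / (sin(α−δ)sin(α+β))})²].
With α = 86.1°, φ = 23.8°, δ = 12.1°, β = 1.1°: K_a = 0.4188.

0.419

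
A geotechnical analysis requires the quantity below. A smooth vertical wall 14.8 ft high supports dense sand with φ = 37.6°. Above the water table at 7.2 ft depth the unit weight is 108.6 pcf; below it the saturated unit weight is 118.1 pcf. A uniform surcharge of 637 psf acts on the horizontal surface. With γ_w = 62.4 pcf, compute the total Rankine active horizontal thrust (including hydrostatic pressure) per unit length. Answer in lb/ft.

6590 lb/ft

K_a = tan²(45° − φ/2) = 0.2421.
γ' = 118.1 − 62.4 = 55.70 pcf. h₂ = H − d_w = 7.6 ft.
σ'_h: at surface K_a·q = 154.2; at WT K_a(q+γd_w) = 343.6; at base K_a(q+γd_w+γ'h₂) = 446.1 psf.
P₁ = ½(154.2+343.6)×7.2 = 1792; P₂ = ½(343.6+446.1)×7.6 = 3000; P_w = ½γ_w h₂² = 1802.
Total = 1792+3000+1802 = 6595 lb/ft.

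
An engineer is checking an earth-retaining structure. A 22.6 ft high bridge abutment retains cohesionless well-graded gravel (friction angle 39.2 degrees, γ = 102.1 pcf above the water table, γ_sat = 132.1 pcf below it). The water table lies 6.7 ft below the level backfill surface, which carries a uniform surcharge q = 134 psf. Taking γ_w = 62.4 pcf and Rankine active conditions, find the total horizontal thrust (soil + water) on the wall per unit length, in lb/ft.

13500 lb/ft

K_a = tan²(45° − φ/2) = 0.2255.
γ' = 132.1 − 62.4 = 69.70 pcf. h₂ = H − d_w = 15.9 ft.
σ'_h: at surface K_a·q = 30.21; at WT K_a(q+γd_w) = 184.4; at base K_a(q+γd_w+γ'h₂) = 434.3 psf.
P₁ = ½(30.21+184.4)×6.7 = 719.1; P₂ = ½(184.4+434.3)×15.9 = 4919; P_w = ½γ_w h₂² = 7888.
Total = 719.1+4919+7888 = 13530 lb/ft.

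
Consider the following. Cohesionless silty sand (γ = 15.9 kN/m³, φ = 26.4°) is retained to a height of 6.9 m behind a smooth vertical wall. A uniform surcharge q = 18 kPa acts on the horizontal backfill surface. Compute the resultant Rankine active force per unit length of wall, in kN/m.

193 kN/m

K_a = tan²(45° − φ/2) = 0.3844.
Soil triangle: ½ K_a γ H² = 0.5×0.3844×15.9×6.9² = 145.5 kN/m.
Surcharge rectangle: K_a q H = 0.3844×18×6.9 = 47.75 kN/m.
Total = 145.5 + 47.75 = 193.3 kN/m.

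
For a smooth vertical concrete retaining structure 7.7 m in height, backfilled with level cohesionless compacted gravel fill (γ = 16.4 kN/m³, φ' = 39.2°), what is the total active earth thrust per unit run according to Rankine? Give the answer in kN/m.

110 kN/m

K_a = tan²(45° − φ/2) = 0.2255.
P_a = ½ K_a γ H² = 0.5 × 0.2255 × 16.4 × 7.7² = 109.6 kN/m.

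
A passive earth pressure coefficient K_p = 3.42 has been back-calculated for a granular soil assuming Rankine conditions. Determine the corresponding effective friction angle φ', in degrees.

K_p = (1+sin φ)/(1−sin φ) ⇒ sin φ = (K_p − 1)/(K_p + 1) = 0.5475.
φ = arcsin(0.5475) = 33.20°.

33.2°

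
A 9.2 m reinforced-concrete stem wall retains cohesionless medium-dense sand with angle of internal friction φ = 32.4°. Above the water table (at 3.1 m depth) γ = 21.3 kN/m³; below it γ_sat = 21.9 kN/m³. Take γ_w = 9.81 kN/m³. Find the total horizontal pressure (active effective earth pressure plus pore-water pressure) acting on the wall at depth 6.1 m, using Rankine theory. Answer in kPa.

60.3 kPa

K_a = (1 − sin φ)/(1 + sin φ) = 0.3022.
γ' = 21.9 − 9.81 = 12.09 kN/m³.
Effective vertical stress at 6.1 m: σ'_v = 21.3×3.1 + 12.09×3.00 = 102.3 kPa.
σ'_h = K_a σ'_v = 0.3022 × 102.3 = 30.92 kPa; u = γ_w × 3.00 = 29.43 kPa.
Total σ_h = 30.92 + 29.43 = 60.35 kPa.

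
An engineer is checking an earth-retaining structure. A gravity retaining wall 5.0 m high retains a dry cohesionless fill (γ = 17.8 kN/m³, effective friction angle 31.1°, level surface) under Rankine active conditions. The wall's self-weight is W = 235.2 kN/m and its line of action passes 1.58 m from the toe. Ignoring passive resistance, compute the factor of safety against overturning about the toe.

3.14

K_a = tan²(45° − 31.1°/2) = 0.3188.
P_a = ½K_aγH² = 0.5×0.3188×17.8×5.0² = 70.93 kN/m, acting at H/3 = 1.667 m above the base.
Overturning moment M_o = P_a × H/3 = 70.93 × 1.667 = 118.2.
Resisting moment M_r = W × 1.58 = 235.2 × 1.58 = 371.6.
FS_overturning = M_r/M_o = 371.6/118.2 = 3.143.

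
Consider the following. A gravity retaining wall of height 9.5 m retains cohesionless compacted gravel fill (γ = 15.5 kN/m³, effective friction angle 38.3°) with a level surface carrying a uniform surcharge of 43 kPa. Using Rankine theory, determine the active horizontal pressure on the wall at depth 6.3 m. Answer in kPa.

K_a = (1 − sin φ)/(1 + sin φ) = 0.2347.
σ_v = γz + q = 15.5 × 6.3 + 43 = 140.6 kPa.
σ_h = K_a σ_v = 0.2347 × 140.6 = 33.02 kPa.

33.0 kPa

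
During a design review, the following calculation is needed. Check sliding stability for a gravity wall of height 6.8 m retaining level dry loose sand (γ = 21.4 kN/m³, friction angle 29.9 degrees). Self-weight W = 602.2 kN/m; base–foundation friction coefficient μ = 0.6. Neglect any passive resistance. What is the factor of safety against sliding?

K_a = tan²(45° − 29.9°/2) = 0.3347.
P_a = ½K_aγH² = 0.5×0.3347×21.4×6.8² = 165.6 kN/m, acting at H/3 = 2.267 m above the base.
FS_sliding = μW / P_a = 0.6×602.2 / 165.6 = 2.182.

2.18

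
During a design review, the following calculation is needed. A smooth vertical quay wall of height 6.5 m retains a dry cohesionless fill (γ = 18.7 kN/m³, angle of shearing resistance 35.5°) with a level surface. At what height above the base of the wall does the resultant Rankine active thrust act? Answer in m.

2.17 m

K_a = 0.2653.
The pressure distribution is triangular, so the resultant acts at H/3 above the base = 6.5/3 = 2.167 m.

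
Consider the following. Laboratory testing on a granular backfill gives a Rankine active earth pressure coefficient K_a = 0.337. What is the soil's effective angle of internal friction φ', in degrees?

K_a = tan²(45° − φ/2) ⇒ 45° − φ/2 = arctan(√0.337) = 30.14°.
φ = 2(45° − 30.14°) = 29.73°.

29.7°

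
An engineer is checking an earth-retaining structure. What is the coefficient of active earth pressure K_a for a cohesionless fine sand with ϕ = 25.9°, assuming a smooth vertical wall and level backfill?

K_a = tan²(45° − φ/2) = tan²(32.05°) = 0.3920.

0.392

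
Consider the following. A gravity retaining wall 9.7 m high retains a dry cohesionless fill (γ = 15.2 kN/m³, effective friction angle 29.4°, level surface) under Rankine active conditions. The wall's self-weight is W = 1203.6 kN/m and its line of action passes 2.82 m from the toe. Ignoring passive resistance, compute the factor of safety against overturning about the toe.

4.30

K_a = tan²(45° − 29.4°/2) = 0.3415.
P_a = ½K_aγH² = 0.5×0.3415×15.2×9.7² = 244.2 kN/m, acting at H/3 = 3.233 m above the base.
Overturning moment M_o = P_a × H/3 = 244.2 × 3.233 = 789.5.
Resisting moment M_r = W × 2.82 = 1203.6 × 2.82 = 3394.
FS_overturning = M_r/M_o = 3394/789.5 = 4.299.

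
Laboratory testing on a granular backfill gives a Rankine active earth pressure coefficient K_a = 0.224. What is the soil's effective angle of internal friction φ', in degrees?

39.3°

K_a = tan²(45° − φ/2) ⇒ 45° − φ/2 = arctan(√0.224) = 25.33°.
φ = 2(45° − 25.33°) = 39.34°.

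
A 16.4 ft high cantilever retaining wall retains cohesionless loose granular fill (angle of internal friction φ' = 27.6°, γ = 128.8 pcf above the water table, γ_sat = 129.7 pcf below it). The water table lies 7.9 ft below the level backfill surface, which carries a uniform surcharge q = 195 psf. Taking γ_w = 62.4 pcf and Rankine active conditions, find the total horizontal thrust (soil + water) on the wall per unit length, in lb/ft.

K_a = tan²(45° − φ/2) = 0.3668.
γ' = 129.7 − 62.4 = 67.30 pcf. h₂ = H − d_w = 8.5 ft.
σ'_h: at surface K_a·q = 71.52; at WT K_a(q+γd_w) = 444.7; at base K_a(q+γd_w+γ'h₂) = 654.5 psf.
P₁ = ½(71.52+444.7)×7.9 = 2039; P₂ = ½(444.7+654.5)×8.5 = 4672; P_w = ½γ_w h₂² = 2254.
Total = 2039+4672+2254 = 8965 lb/ft.

8970 lb/ft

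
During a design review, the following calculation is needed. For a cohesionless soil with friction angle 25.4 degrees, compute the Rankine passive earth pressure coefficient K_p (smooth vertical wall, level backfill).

K_p = (1 + sin φ)/(1 − sin φ) = tan²(45° + 25.4°/2) = 2.502.

2.50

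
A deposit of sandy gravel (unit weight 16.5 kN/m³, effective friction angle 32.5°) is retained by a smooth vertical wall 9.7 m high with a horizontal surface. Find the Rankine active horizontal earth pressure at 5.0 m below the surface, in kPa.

K_a = (1 − sin φ)/(1 + sin φ) = 0.3010.
σ_h = K_a γ z = 0.3010 × 16.5 × 5.0 = 24.83 kPa.

24.8 kPa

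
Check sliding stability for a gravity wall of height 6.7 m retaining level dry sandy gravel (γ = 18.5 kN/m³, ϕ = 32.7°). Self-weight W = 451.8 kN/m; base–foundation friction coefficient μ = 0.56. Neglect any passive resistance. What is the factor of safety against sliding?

2.04

K_a = tan²(45° − 32.7°/2) = 0.2985.
P_a = ½K_aγH² = 0.5×0.2985×18.5×6.7² = 123.9 kN/m, acting at H/3 = 2.233 m above the base.
FS_sliding = μW / P_a = 0.56×451.8 / 123.9 = 2.041.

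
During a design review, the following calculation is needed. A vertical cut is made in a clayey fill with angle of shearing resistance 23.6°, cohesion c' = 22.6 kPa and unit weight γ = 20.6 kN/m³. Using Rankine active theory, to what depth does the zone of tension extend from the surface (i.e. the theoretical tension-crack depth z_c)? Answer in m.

K_a = tan²(45° − 23.6°/2) = 0.4282; √K_a = 0.6544.
The active pressure is zero where K_a γ z = 2c√K_a, so z_c = 2c/(γ√K_a) = 2×22.6/(20.6×0.6544) = 3.353 m.

3.35 m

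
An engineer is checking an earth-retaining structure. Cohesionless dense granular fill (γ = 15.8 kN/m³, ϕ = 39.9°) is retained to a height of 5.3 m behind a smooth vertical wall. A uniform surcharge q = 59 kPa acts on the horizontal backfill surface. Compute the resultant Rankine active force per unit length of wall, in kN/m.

117 kN/m

K_a = tan²(45° − φ/2) = 0.2184.
Soil triangle: ½ K_a γ H² = 0.5×0.2184×15.8×5.3² = 48.47 kN/m.
Surcharge rectangle: K_a q H = 0.2184×59×5.3 = 68.30 kN/m.
Total = 48.47 + 68.30 = 116.8 kN/m.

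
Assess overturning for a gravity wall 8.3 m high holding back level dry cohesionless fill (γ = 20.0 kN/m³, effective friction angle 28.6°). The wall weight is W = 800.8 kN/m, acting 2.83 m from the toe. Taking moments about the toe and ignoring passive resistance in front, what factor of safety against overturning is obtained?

3.37

K_a = tan²(45° − 28.6°/2) = 0.3525.
P_a = ½K_aγH² = 0.5×0.3525×20.0×8.3² = 242.9 kN/m, acting at H/3 = 2.767 m above the base.
Overturning moment M_o = P_a × H/3 = 242.9 × 2.767 = 671.9.
Resisting moment M_r = W × 2.83 = 800.8 × 2.83 = 2266.
FS_overturning = M_r/M_o = 2266/671.9 = 3.373.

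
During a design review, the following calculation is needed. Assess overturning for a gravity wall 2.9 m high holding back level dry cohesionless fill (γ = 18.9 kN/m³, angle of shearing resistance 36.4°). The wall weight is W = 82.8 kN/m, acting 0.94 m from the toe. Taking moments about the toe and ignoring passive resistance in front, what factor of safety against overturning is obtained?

3.97

K_a = tan²(45° − 36.4°/2) = 0.2552.
P_a = ½K_aγH² = 0.5×0.2552×18.9×2.9² = 20.28 kN/m, acting at H/3 = 0.9667 m above the base.
Overturning moment M_o = P_a × H/3 = 20.28 × 0.9667 = 19.60.
Resisting moment M_r = W × 0.94 = 82.8 × 0.94 = 77.83.
FS_overturning = M_r/M_o = 77.83/19.60 = 3.970.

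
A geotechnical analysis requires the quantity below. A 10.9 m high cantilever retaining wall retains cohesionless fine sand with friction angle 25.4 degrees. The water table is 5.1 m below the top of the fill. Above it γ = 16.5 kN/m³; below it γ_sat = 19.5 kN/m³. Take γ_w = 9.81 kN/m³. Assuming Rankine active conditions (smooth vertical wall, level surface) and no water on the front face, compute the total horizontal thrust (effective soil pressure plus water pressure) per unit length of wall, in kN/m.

511 kN/m

K_a = tan²(45° − φ/2) = 0.3996.
γ' = 19.5 − 9.81 = 9.690 kN/m³. Depth below WT = 5.8 m.
σ'_h at WT = K_a γ d_w = 33.63 kPa; at base = 33.63 + K_a γ' × 5.8 = 56.09 kPa.
P₁ (0–5.1 m) = ½×33.63×5.1 = 85.76. P₂ (5.1–10.9 m) = ½(33.63+56.09)×5.8 = 260.2.
P_w = ½ γ_w h₂² = 0.5×9.81×5.8² = 165.0. Total = 85.76+260.2+165.0 = 511.0 kN/m.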